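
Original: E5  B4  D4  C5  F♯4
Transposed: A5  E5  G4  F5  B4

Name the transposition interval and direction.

up a perfect fourth

From E5 to A5 is 4 letter names — a fourth of some quality.
E5 to A5 is 5 semitones, which makes it a perfect fourth; the second version is higher, so the direction is up.
Checking another pair — F#4 → B4 — gives the same interval.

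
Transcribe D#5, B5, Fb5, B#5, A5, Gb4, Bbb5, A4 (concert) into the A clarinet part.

Written C4 sounds as A3 on the A clarinet, so concert pitches are written a minor third up.
D#5 → F#5
B5 → D6
Fb5 → Abb5
B#5 → D#6
A5 → C6
Gb4 → Bbb4
Bbb5 → Dbb6
A4 → C5

F#5 D6 Abb5 D#6 C6 Bbb4 Dbb6 C5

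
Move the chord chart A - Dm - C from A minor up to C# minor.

C# F#m E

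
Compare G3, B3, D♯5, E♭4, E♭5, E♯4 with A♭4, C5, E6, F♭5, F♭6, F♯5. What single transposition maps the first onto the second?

Take the first pair: G3 → Ab4. G to A spans 9 letter names, so the interval is some kind of ninth.
G3 to Ab4 is 13 semitones, which makes it a minor ninth; the second version is higher, so the direction is up.
Checking another pair — E#4 → F#5 — gives the same interval.

up a minor ninth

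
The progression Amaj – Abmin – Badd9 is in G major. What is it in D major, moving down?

G major down to D major is a perfect fourth; each chord root moves by that interval while the quality stays the same.
Amaj: root A down a perfect fourth → E, giving Emaj.
Abmin: root Ab down a perfect fourth → Eb, giving Ebmin.
Badd9: root B down a perfect fourth → F#, giving F#add9.

Emaj Ebmin F#add9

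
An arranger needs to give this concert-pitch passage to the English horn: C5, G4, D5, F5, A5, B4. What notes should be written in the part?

The English horn sounds a perfect fifth below written, so the written part must be a perfect fifth above concert — transpose each note up.
C5 gives G5
G4 gives D5
D5 gives A5
F5 gives C6
A5 gives E6
B4 gives F#5

G5 D5 A5 C6 E6 F#5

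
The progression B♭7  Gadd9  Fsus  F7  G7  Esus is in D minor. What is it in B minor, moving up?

D minor up to B minor is a major sixth; each chord root moves by that interval while the quality stays the same.
B♭7: root B♭ up a major sixth → G, giving G7.
Gadd9: root G up a major sixth → E, giving Eadd9.
Fsus: root F up a major sixth → D, giving Dsus.
F7: root F up a major sixth → D, giving D7.
G7: root G up a major sixth → E, giving E7.
Esus: root E up a major sixth → C#, giving C#sus.

G7 Eadd9 Dsus D7 E7 C#sus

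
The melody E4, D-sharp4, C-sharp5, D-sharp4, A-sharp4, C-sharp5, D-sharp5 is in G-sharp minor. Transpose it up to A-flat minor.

Fb4 Eb4 Db5 Eb4 Bb4 Db5 Eb5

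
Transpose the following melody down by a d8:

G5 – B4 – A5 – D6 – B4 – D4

G#4 B#3 A#4 D#5 B#3 D#3

G5 down a diminished octave is G#4.
B4: an octave down reaches B, and 11 semitones makes it B#3.
A diminished octave down from A5 gives A#4.
D6: an octave down reaches D, and 11 semitones makes it D#5.
B4: an octave down reaches B, and 11 semitones makes it B#3.
A diminished octave down from D4 gives D#3.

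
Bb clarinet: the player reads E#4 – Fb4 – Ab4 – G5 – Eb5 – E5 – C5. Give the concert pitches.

D#4 Ebb4 Gb4 F5 Db5 D5 Bb4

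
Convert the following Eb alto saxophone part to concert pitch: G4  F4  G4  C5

The Eb alto saxophone sounds a major sixth below written, so transpose each written note down a major sixth.
G4 gives Bb3
F4 gives Ab3
G4 gives Bb3
C5 gives Eb4

Bb3 Ab3 Bb3 Eb4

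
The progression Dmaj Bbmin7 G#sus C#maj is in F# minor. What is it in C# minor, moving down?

F# minor down to C# minor is a perfect fourth; each chord root moves by that interval while the quality stays the same.
Dmaj: root D down a perfect fourth → A, giving Amaj.
Bbmin7: root Bb down a perfect fourth → F, giving Fmin7.
G#sus: root G# down a perfect fourth → D#, giving D#sus.
C#maj: root C# down a perfect fourth → G#, giving G#maj.

Amaj Fmin7 D#sus G#maj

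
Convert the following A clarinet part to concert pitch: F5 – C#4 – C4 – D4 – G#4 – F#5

The A clarinet sounds a minor third below written, so transpose each written note down a minor third.
F5 becomes D5
C#4 becomes A#3
C4 becomes A3
D4 becomes B3
G#4 becomes E#4
F#5 becomes D#5

D5 A#3 A3 B3 E#4 D#5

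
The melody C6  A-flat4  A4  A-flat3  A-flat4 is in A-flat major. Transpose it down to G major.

B5 G4 G#4 G3 G4

A-flat major to G major down is a minor second, so every note moves down by that interval.
C6 → B5
Ab4 → G4
A4 → G#4
Ab3 → G3
Ab4 → G4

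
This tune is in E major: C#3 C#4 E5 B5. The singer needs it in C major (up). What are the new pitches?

A3 A4 C6 G6

E major to C major up is a minor sixth, so every note moves up by that interval.
C#3 gives A3
C#4 gives A4
E5 gives C6
B5 gives G6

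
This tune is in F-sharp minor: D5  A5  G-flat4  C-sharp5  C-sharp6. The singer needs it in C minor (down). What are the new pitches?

Ab4 Eb5 Dbb4 G4 G5

From F-sharp down to C is an augmented fourth; apply that to each pitch.
D5 becomes Ab4
A5 becomes Eb5
Gb4 becomes Dbb4
C#5 becomes G4
C#6 becomes G5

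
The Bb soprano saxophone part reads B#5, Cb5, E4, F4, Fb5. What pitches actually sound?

The Bb soprano saxophone sounds a major second below written, so transpose each written note down a major second.
B#5 -> A#5
Cb5 -> Bbb4
E4 -> D4
F4 -> Eb4
Fb5 -> Ebb5

A#5 Bbb4 D4 Eb4 Ebb5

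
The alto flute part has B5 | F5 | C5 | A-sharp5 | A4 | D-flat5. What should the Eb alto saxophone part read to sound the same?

D#6 A5 E5 C##6 C#5 F5

First find concert pitch: the alto flute sounds a perfect fourth below written, so B5 F5 C5 A-sharp5 A4 D-flat5 sounds F#5 C5 G4 E#5 E4 Ab4.
Then write for Eb alto saxophone: it sounds a major sixth below written, so the part must be a major sixth above concert.
F#5 → D#6
C5 → A5
G4 → E5
E#5 → C##6
E4 → C#5
Ab4 → F5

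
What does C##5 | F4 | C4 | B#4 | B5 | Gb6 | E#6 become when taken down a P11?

G##3 C3 G2 F##3 F#4 Db5 B#4

C##5 to G##3
F4 to C3
C4 to G2
B#4 to F##3
B5 to F#4
Gb6 to Db5
E#6 to B#4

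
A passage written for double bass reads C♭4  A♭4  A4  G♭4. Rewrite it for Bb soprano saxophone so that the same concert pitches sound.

Db3 Bb3 B3 Ab3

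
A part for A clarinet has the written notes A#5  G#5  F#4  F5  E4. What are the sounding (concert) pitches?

F##5 E#5 D#4 D5 C#4

Written C4 on the A clarinet sounds as A3, a minor third lower; apply that shift to every note.
A#5 becomes F##5
G#5 becomes E#5
F#4 becomes D#4
F5 becomes D5
E4 becomes C#4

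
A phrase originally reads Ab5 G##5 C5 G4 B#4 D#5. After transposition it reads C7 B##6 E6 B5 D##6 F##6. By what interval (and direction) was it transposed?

up a major tenth

Take the first pair: Ab5 → C7. A to C spans 10 letter names, so the interval is some kind of tenth.
Ab5 to C7 is 16 semitones, which makes it a major tenth; the second version is higher, so the direction is up.
Checking another pair — D#5 → F##6 — gives the same interval.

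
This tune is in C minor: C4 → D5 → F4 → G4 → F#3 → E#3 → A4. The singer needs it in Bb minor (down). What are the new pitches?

Bb3 C5 Eb4 F4 E3 D#3 G4

C minor to Bb minor down is a major second, so every note moves down by that interval.
C4 to Bb3
D5 to C5
F4 to Eb4
G4 to F4
F#3 to E3
E#3 to D#3
A4 to G4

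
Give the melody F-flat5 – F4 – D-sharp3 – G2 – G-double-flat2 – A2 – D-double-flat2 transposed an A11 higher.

Bb6 B5 G##4 C#4 Cb4 D#4 Gb3

Fb5: an eleventh up reaches B, and 18 semitones makes it Bb6.
An augmented eleventh up from F4 gives B5.
D#3: an eleventh up reaches G, and 18 semitones makes it G##4.
An augmented eleventh up from G2 gives C#4.
An augmented eleventh up from Gbb2 gives Cb4.
A2: an eleventh up reaches D, and 18 semitones makes it D#4.
Dbb2: an eleventh up reaches G, and 18 semitones makes it Gb3.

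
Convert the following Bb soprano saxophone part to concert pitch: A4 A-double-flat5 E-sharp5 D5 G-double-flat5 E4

G4 Gbb5 D#5 C5 Fbb5 D4

The Bb soprano saxophone sounds a major second below written, so transpose each written note down a major second.
A4 gives G4
Abb5 gives Gbb5
E#5 gives D#5
D5 gives C5
Gbb5 gives Fbb5
E4 gives D4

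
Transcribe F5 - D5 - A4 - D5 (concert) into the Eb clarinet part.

The Eb clarinet sounds a minor third above written, so the written part must be a minor third below concert — transpose each note down.
F5 gives D5
D5 gives B4
A4 gives F#4
D5 gives B4

D5 B4 F#4 B4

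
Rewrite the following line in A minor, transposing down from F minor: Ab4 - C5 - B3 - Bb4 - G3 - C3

C4 E4 D#3 D4 B2 E2

From F down to A is a minor sixth; apply that to each pitch.
Ab4 -> C4
C5 -> E4
B3 -> D#3
Bb4 -> D4
G3 -> B2
C3 -> E2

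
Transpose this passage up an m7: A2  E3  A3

G3 D4 G4

A2 -> G3
E3 -> D4
A3 -> G4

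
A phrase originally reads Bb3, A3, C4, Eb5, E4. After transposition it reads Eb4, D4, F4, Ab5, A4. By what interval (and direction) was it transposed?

Take the first pair: Bb3 → Eb4. B to E spans 4 letter names, so the interval is some kind of fourth.
Bb3 to Eb4 is 5 semitones, which makes it a perfect fourth; the second version is higher, so the direction is up.
Checking another pair — E4 → A4 — gives the same interval.

up a perfect fourth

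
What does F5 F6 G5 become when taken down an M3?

F5 → Db5
F6 → Db6
G5 → Eb5

Db5 Db6 Eb5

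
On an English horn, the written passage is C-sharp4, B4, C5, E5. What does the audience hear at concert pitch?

F#3 E4 F4 A4

The English horn sounds a perfect fifth below written, so transpose each written note down a perfect fifth.
C#4 → F#3
B4 → E4
C5 → F4
E5 → A4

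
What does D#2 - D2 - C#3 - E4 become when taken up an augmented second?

E##2 E#2 D##3 F##4

D#2 → E##2
D2 → E#2
C#3 → D##3
E4 → F##4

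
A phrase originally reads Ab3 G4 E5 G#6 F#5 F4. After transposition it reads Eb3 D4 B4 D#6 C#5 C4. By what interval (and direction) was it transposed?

down a perfect fourth

From Ab3 to Eb3 is 4 letter names — a fourth of some quality.
Eb3 to Ab3 is 5 semitones, which makes it a perfect fourth; the second version is lower, so the direction is down.
Checking another pair — F4 → C4 — gives the same interval.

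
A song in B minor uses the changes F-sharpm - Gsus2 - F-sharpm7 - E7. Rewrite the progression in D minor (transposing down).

Am Bbsus2 Am7 G7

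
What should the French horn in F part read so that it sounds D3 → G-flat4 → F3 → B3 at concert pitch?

Written C4 sounds as F3 on the French horn in F, so concert pitches are written a perfect fifth up.
D3 to A3
Gb4 to Db5
F3 to C4
B3 to F#4

A3 Db5 C4 F#4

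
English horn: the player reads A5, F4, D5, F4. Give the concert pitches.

D5 Bb3 G4 Bb3

Written C4 on the English horn sounds as F3, a perfect fifth lower; apply that shift to every note.
A5 becomes D5
F4 becomes Bb3
D5 becomes G4
F4 becomes Bb3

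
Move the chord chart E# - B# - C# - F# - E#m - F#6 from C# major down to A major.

C# major down to A major is a major third; each chord root moves by that interval while the quality stays the same.
E#: root E# down a major third → C#, giving C#.
B#: root B# down a major third → G#, giving G#.
C#: root C# down a major third → A, giving A.
F#: root F# down a major third → D, giving D.
E#m: root E# down a major third → C#, giving C#m.
F#6: root F# down a major third → D, giving D6.

C# G# A D C#m D6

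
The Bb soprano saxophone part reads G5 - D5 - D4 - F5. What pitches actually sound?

F5 C5 C4 Eb5

Written C4 on the Bb soprano saxophone sounds as Bb3, a major second lower; apply that shift to every note.
G5 → F5
D5 → C5
D4 → C4
F5 → Eb5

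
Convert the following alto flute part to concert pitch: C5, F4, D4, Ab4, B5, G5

G4 C4 A3 Eb4 F#5 D5

The alto flute sounds a perfect fourth below written, so transpose each written note down a perfect fourth.
C5 → G4
F4 → C4
D4 → A3
Ab4 → Eb4
B5 → F#5
G5 → D5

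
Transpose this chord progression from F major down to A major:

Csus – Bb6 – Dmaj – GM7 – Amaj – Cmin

Esus D6 F#maj BM7 C#maj Emin

F major down to A major is a minor sixth; each chord root moves by that interval while the quality stays the same.
Csus: root C down a minor sixth → E, giving Esus.
Bb6: root Bb down a minor sixth → D, giving D6.
Dmaj: root D down a minor sixth → F#, giving F#maj.
GM7: root G down a minor sixth → B, giving BM7.
Amaj: root A down a minor sixth → C#, giving C#maj.
Cmin: root C down a minor sixth → E, giving Emin.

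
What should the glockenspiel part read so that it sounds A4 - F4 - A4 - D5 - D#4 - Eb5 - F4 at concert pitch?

A2 F2 A2 D3 D#2 Eb3 F2

Written C4 sounds as C6 on the glockenspiel, so concert pitches are written a perfect fifteenth down.
A4 gives A2
F4 gives F2
A4 gives A2
D5 gives D3
D#4 gives D#2
Eb5 gives Eb3
F4 gives F2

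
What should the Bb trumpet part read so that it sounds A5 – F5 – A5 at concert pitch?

B5 G5 B5

Written C4 sounds as Bb3 on the Bb trumpet, so concert pitches are written a major second up.
A5 gives B5
F5 gives G5
A5 gives B5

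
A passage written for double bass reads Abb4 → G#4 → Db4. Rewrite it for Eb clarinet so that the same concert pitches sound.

First find concert pitch: the double bass sounds a perfect octave below written, so Abb4 G#4 Db4 sounds Abb3 G#3 Db3.
Then write for Eb clarinet: it sounds a minor third above written, so the part must be a minor third below concert.
Abb3 → Fb3
G#3 → E#3
Db3 → Bb2

Fb3 E#3 Bb2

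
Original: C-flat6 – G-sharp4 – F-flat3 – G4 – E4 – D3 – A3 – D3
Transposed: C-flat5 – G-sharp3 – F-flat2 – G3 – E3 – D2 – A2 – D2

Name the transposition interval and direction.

down a perfect octave

Take the first pair: Cb6 → Cb5. C to C spans 8 letter names, so the interval is some kind of octave.
Cb5 to Cb6 is 12 semitones, which makes it a perfect octave; the second version is lower, so the direction is down.
Checking another pair — D3 → D2 — gives the same interval.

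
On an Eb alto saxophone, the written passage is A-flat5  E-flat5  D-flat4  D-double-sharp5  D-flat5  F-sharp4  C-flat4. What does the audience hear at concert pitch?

Cb5 Gb4 Fb3 F##4 Fb4 A3 Ebb3

Written C4 on the Eb alto saxophone sounds as Eb3, a major sixth lower; apply that shift to every note.
Ab5 → Cb5
Eb5 → Gb4
Db4 → Fb3
D##5 → F##4
Db5 → Fb4
F#4 → A3
Cb4 → Ebb3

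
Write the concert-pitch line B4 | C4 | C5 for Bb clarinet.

C#5 D4 D5

The Bb clarinet sounds a major second below written, so the written part must be a major second above concert — transpose each note up.
B4 to C#5
C4 to D4
C5 to D5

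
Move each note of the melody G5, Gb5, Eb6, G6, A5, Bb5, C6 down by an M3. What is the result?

Eb5 Ebb5 Cb6 Eb6 F5 Gb5 Ab5

G5: a third down reaches E, and 4 semitones makes it Eb5.
Gb5: a third down reaches E, and 4 semitones makes it Ebb5.
Eb6: a third down reaches C, and 4 semitones makes it Cb6.
G6: a third down reaches E, and 4 semitones makes it Eb6.
A major third down from A5 gives F5.
A major third down from Bb5 gives Gb5.
A major third down from C6 gives Ab5.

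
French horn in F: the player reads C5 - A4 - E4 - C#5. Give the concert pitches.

Written C4 on the French horn in F sounds as F3, a perfect fifth lower; apply that shift to every note.
C5 → F4
A4 → D4
E4 → A3
C#5 → F#4

F4 D4 A3 F#4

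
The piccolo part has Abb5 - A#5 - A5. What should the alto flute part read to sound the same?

First find concert pitch: the piccolo sounds a perfect octave above written, so Abb5 A#5 A5 sounds Abb6 A#6 A6.
Then write for alto flute: it sounds a perfect fourth below written, so the part must be a perfect fourth above concert.
Abb6 → Dbb7
A#6 → D#7
A6 → D7

Dbb7 D#7 D7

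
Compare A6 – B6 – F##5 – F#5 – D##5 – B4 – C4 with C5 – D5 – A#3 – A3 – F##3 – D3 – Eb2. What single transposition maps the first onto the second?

down a major thirteenth

From A6 to C5 is 13 letter names — a thirteenth of some quality.
C5 to A6 is 21 semitones, which makes it a major thirteenth; the second version is lower, so the direction is down.
Checking another pair — C4 → Eb2 — gives the same interval.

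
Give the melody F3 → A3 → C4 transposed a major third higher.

A major third up from F3 gives A3.
A3: a third up reaches C, and 4 semitones makes it C#4.
A major third up from C4 gives E4.

A3 C#4 E4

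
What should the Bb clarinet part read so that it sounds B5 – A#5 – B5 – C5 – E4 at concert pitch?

Written C4 sounds as Bb3 on the Bb clarinet, so concert pitches are written a major second up.
B5 gives C#6
A#5 gives B#5
B5 gives C#6
C5 gives D5
E4 gives F#4

C#6 B#5 C#6 D5 F#4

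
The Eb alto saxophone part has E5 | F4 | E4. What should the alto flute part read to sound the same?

C5 Db4 C4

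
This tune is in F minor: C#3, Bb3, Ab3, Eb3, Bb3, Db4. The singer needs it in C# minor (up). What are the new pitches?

G##3 F#4 E4 B3 F#4 A4

From F up to C# is an augmented fifth; apply that to each pitch.
C#3 gives G##3
Bb3 gives F#4
Ab3 gives E4
Eb3 gives B3
Bb3 gives F#4
Db4 gives A4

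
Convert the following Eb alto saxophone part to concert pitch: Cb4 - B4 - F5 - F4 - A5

Written C4 on the Eb alto saxophone sounds as Eb3, a major sixth lower; apply that shift to every note.
Cb4 -> Ebb3
B4 -> D4
F5 -> Ab4
F4 -> Ab3
A5 -> C5

Ebb3 D4 Ab4 Ab3 C5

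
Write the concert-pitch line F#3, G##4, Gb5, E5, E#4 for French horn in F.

C#4 D##5 Db6 B5 B#4

Written C4 sounds as F3 on the French horn in F, so concert pitches are written a perfect fifth up.
F#3 -> C#4
G##4 -> D##5
Gb5 -> Db6
E5 -> B5
E#4 -> B#4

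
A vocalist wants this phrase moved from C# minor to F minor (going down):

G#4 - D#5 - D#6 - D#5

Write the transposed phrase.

C4 G4 G5 G4

From C# down to F is an augmented fifth; apply that to each pitch.
G#4 -> C4
D#5 -> G4
D#6 -> G5
D#5 -> G4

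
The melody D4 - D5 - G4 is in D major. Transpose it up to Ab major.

D major to Ab major up is a diminished fifth, so every note moves up by that interval.
D4 becomes Ab4
D5 becomes Ab5
G4 becomes Db5

Ab4 Ab5 Db5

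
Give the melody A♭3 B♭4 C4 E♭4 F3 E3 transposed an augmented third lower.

Ab3 to Fbb3
Bb4 to Gbb4
C4 to Abb3
Eb4 to Cbb4
F3 to Dbb3
E3 to Cb3

Fbb3 Gbb4 Abb3 Cbb4 Dbb3 Cb3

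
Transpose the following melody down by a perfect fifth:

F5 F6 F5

Bb4 Bb5 Bb4

F5: a fifth down reaches B, and 7 semitones makes it Bb4.
F6: a fifth down reaches B, and 7 semitones makes it Bb5.
F5: a fifth down reaches B, and 7 semitones makes it Bb4.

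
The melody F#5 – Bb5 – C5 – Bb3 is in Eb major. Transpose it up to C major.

D#6 G6 A5 G4

From Eb up to C is a major sixth; apply that to each pitch.
F#5 gives D#6
Bb5 gives G6
C5 gives A5
Bb3 gives G4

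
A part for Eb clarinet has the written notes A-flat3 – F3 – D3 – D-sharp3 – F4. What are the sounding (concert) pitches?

Cb4 Ab3 F3 F#3 Ab4

The Eb clarinet sounds a minor third above written, so transpose each written note up a minor third.
Ab3 → Cb4
F3 → Ab3
D3 → F3
D#3 → F#3
F4 → Ab4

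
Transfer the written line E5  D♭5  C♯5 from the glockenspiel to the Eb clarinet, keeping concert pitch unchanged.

C#7 Bb6 A#6

First find concert pitch: the glockenspiel sounds a perfect fifteenth above written, so E5 D♭5 C♯5 sounds E7 Db7 C#7.
Then write for Eb clarinet: it sounds a minor third above written, so the part must be a minor third below concert.
E7 → C#7
Db7 → Bb6
C#7 → A#6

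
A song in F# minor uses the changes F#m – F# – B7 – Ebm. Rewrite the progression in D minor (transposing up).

F# minor up to D minor is a minor sixth; each chord root moves by that interval while the quality stays the same.
F#m: root F# up a minor sixth → D, giving Dm.
F#: root F# up a minor sixth → D, giving D.
B7: root B up a minor sixth → G, giving G7.
Ebm: root Eb up a minor sixth → Cb, giving Cbm.

Dm D G7 Cbm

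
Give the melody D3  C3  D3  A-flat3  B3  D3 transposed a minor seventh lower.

D3 gives E2
C3 gives D2
D3 gives E2
Ab3 gives Bb2
B3 gives C#3
D3 gives E2

E2 D2 E2 Bb2 C#3 E2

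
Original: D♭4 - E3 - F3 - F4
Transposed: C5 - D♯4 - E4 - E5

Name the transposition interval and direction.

From Db4 to C5 is 7 letter names — a seventh of some quality.
Db4 to C5 is 11 semitones, which makes it a major seventh; the second version is higher, so the direction is up.
Checking another pair — F4 → E5 — gives the same interval.

up a major seventh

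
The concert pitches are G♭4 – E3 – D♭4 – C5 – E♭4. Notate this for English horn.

Db5 B3 Ab4 G5 Bb4

Written C4 sounds as F3 on the English horn, so concert pitches are written a perfect fifth up.
Gb4 -> Db5
E3 -> B3
Db4 -> Ab4
C5 -> G5
Eb4 -> Bb4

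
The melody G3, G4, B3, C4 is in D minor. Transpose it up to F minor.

D minor to F minor up is a minor third, so every note moves up by that interval.
G3 -> Bb3
G4 -> Bb4
B3 -> D4
C4 -> Eb4

Bb3 Bb4 D4 Eb4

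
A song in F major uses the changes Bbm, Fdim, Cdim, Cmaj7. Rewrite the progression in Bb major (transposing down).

Ebm Bbdim Fdim Fmaj7

F major down to Bb major is a perfect fifth; each chord root moves by that interval while the quality stays the same.
Bbm: root Bb down a perfect fifth → Eb, giving Ebm.
Fdim: root F down a perfect fifth → Bb, giving Bbdim.
Cdim: root C down a perfect fifth → F, giving Fdim.
Cmaj7: root C down a perfect fifth → F, giving Fmaj7.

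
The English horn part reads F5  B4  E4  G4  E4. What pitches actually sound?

The English horn sounds a perfect fifth below written, so transpose each written note down a perfect fifth.
F5 gives Bb4
B4 gives E4
E4 gives A3
G4 gives C4
E4 gives A3

Bb4 E4 A3 C4 A3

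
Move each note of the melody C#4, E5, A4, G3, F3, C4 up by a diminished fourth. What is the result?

F4 Ab5 Db5 Cb4 Bbb3 Fb4

C#4 up a diminished fourth is F4.
A diminished fourth up from E5 gives Ab5.
A4: a fourth up reaches D, and 4 semitones makes it Db5.
G3: a fourth up reaches C, and 4 semitones makes it Cb4.
A diminished fourth up from F3 gives Bbb3.
C4 up a diminished fourth is Fb4.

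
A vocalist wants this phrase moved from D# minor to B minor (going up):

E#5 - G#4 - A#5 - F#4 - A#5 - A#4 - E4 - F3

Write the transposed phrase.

C#6 E5 F#6 D5 F#6 F#5 C5 Db4

D# minor to B minor up is a minor sixth, so every note moves up by that interval.
E#5 to C#6
G#4 to E5
A#5 to F#6
F#4 to D5
A#5 to F#6
A#4 to F#5
E4 to C5
F3 to Db4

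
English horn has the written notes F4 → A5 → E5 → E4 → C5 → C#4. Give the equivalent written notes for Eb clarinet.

First find concert pitch: the English horn sounds a perfect fifth below written, so F4 A5 E5 E4 C5 C#4 sounds Bb3 D5 A4 A3 F4 F#3.
Then write for Eb clarinet: it sounds a minor third above written, so the part must be a minor third below concert.
Bb3 → G3
D5 → B4
A4 → F#4
A3 → F#3
F4 → D4
F#3 → D#3

G3 B4 F#4 F#3 D4 D#3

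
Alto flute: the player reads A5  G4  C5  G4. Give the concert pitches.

E5 D4 G4 D4

The alto flute sounds a perfect fourth below written, so transpose each written note down a perfect fourth.
A5 -> E5
G4 -> D4
C5 -> G4
G4 -> D4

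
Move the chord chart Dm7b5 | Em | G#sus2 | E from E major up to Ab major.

Gbm7b5 Abm Csus2 Ab

E major up to Ab major is a diminished fourth; each chord root moves by that interval while the quality stays the same.
Dm7b5: root D up a diminished fourth → Gb, giving Gbm7b5.
Em: root E up a diminished fourth → Ab, giving Abm.
G#sus2: root G# up a diminished fourth → C, giving Csus2.
E: root E up a diminished fourth → Ab, giving Ab.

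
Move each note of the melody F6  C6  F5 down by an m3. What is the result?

D6 A5 D5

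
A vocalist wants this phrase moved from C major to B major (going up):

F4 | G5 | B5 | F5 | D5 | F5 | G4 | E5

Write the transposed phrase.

C major to B major up is a major seventh, so every note moves up by that interval.
F4 → E5
G5 → F#6
B5 → A#6
F5 → E6
D5 → C#6
F5 → E6
G4 → F#5
E5 → D#6

E5 F#6 A#6 E6 C#6 E6 F#5 D#6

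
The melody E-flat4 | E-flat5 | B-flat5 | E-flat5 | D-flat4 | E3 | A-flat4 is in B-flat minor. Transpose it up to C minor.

F4 F5 C6 F5 Eb4 F#3 Bb4

From B-flat up to C is a major second; apply that to each pitch.
Eb4 gives F4
Eb5 gives F5
Bb5 gives C6
Eb5 gives F5
Db4 gives Eb4
E3 gives F#3
Ab4 gives Bb4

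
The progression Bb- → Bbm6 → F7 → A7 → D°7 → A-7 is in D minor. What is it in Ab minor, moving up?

D minor up to Ab minor is a diminished fifth; each chord root moves by that interval while the quality stays the same.
Bb-: root Bb up a diminished fifth → Fb, giving Fb-.
Bbm6: root Bb up a diminished fifth → Fb, giving Fbm6.
F7: root F up a diminished fifth → Cb, giving Cb7.
A7: root A up a diminished fifth → Eb, giving Eb7.
D°7: root D up a diminished fifth → Ab, giving Ab°7.
A-7: root A up a diminished fifth → Eb, giving Eb-7.

Fb- Fbm6 Cb7 Eb7 Ab°7 Eb-7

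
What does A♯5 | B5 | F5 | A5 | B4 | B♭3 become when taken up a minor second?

A#5 up a minor second is B5.
B5 up a minor second is C6.
F5: a second up reaches G, and 1 semitone makes it Gb5.
A minor second up from A5 gives Bb5.
B4: a second up reaches C, and 1 semitone makes it C5.
Bb3 up a minor second is Cb4.

B5 C6 Gb5 Bb5 C5 Cb4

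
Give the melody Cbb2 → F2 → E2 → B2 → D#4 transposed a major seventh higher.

Bbb2 E3 D#3 A#3 C##5

Cbb2 up a major seventh is Bbb2.
F2: a seventh up reaches E, and 11 semitones makes it E3.
E2 up a major seventh is D#3.
A major seventh up from B2 gives A#3.
A major seventh up from D#4 gives C##5.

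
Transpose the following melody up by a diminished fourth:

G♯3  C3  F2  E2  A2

G#3 to C4
C3 to Fb3
F2 to Bbb2
E2 to Ab2
A2 to Db3

C4 Fb3 Bbb2 Ab2 Db3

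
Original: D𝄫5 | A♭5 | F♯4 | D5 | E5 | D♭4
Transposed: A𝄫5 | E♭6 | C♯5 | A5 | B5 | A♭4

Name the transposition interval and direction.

up a perfect fifth

From Dbb5 to Abb5 is 5 letter names — a fifth of some quality.
Dbb5 to Abb5 is 7 semitones, which makes it a perfect fifth; the second version is higher, so the direction is up.
Checking another pair — Db4 → Ab4 — gives the same interval.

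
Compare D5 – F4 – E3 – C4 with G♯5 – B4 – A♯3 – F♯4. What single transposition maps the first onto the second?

up an augmented fourth

From D5 to G#5 is 4 letter names — a fourth of some quality.
D5 to G#5 is 6 semitones, which makes it an augmented fourth; the second version is higher, so the direction is up.
Checking another pair — C4 → F#4 — gives the same interval.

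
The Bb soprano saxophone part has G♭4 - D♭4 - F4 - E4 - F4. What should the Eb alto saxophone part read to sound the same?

First find concert pitch: the Bb soprano saxophone sounds a major second below written, so G♭4 D♭4 F4 E4 F4 sounds Fb4 Cb4 Eb4 D4 Eb4.
Then write for Eb alto saxophone: it sounds a major sixth below written, so the part must be a major sixth above concert.
Fb4 → Db5
Cb4 → Ab4
Eb4 → C5
D4 → B4
Eb4 → C5

Db5 Ab4 C5 B4 C5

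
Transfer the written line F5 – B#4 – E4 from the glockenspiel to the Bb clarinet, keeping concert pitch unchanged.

G7 C##7 F#6

First find concert pitch: the glockenspiel sounds a perfect fifteenth above written, so F5 B#4 E4 sounds F7 B#6 E6.
Then write for Bb clarinet: it sounds a major second below written, so the part must be a major second above concert.
F7 → G7
B#6 → C##7
E6 → F#6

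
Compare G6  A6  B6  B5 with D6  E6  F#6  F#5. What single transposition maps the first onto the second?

From G6 to D6 is 4 letter names — a fourth of some quality.
D6 to G6 is 5 semitones, which makes it a perfect fourth; the second version is lower, so the direction is down.
Checking another pair — B5 → F#5 — gives the same interval.

down a perfect fourth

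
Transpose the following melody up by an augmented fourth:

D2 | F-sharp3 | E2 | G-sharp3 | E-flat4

G#2 B#3 A#2 C##4 A4

An augmented fourth up from D2 gives G#2.
An augmented fourth up from F#3 gives B#3.
An augmented fourth up from E2 gives A#2.
G#3: a fourth up reaches C, and 6 semitones makes it C##4.
An augmented fourth up from Eb4 gives A4.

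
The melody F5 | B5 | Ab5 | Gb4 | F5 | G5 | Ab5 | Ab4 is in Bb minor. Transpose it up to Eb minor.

Bb5 E6 Db6 Cb5 Bb5 C6 Db6 Db5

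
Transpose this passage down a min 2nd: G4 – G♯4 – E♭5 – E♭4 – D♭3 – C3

G4 down a minor second is F#4.
A minor second down from G#4 gives F##4.
A minor second down from Eb5 gives D5.
Eb4: a second down reaches D, and 1 semitone makes it D4.
A minor second down from Db3 gives C3.
A minor second down from C3 gives B2.

F#4 F##4 D5 D4 C3 B2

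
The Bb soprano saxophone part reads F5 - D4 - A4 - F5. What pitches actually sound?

Written C4 on the Bb soprano saxophone sounds as Bb3, a major second lower; apply that shift to every note.
F5 to Eb5
D4 to C4
A4 to G4
F5 to Eb5

Eb5 C4 G4 Eb5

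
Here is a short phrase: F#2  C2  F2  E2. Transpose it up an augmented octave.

F#2 gives F##3
C2 gives C#3
F2 gives F#3
E2 gives E#3

F##3 C#3 F#3 E#3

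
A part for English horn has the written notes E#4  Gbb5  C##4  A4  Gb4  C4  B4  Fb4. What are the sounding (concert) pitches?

A#3 Cbb5 F##3 D4 Cb4 F3 E4 Bbb3

Written C4 on the English horn sounds as F3, a perfect fifth lower; apply that shift to every note.
E#4 to A#3
Gbb5 to Cbb5
C##4 to F##3
A4 to D4
Gb4 to Cb4
C4 to F3
B4 to E4
Fb4 to Bbb3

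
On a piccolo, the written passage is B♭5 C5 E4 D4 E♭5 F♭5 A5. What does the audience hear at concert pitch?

Bb6 C6 E5 D5 Eb6 Fb6 A6

The piccolo sounds a perfect octave above written, so transpose each written note up a perfect octave.
Bb5 -> Bb6
C5 -> C6
E4 -> E5
D4 -> D5
Eb5 -> Eb6
Fb5 -> Fb6
A5 -> A6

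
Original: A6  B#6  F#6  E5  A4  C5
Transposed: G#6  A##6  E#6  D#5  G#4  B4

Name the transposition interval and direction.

down a minor second

From A6 to G#6 is 2 letter names — a second of some quality.
G#6 to A6 is 1 semitone, which makes it a minor second; the second version is lower, so the direction is down.
Checking another pair — C5 → B4 — gives the same interval.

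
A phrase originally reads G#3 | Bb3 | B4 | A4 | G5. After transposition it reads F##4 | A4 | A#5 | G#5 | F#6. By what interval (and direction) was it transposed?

Take the first pair: G#3 → F##4. G to F spans 7 letter names, so the interval is some kind of seventh.
G#3 to F##4 is 11 semitones, which makes it a major seventh; the second version is higher, so the direction is up.
Checking another pair — G5 → F#6 — gives the same interval.

up a major seventh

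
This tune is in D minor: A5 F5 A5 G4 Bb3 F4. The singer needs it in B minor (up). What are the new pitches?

D minor to B minor up is a major sixth, so every note moves up by that interval.
A5 gives F#6
F5 gives D6
A5 gives F#6
G4 gives E5
Bb3 gives G4
F4 gives D5

F#6 D6 F#6 E5 G4 D5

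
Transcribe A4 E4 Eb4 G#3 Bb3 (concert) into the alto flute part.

The alto flute sounds a perfect fourth below written, so the written part must be a perfect fourth above concert — transpose each note up.
A4 to D5
E4 to A4
Eb4 to Ab4
G#3 to C#4
Bb3 to Eb4

D5 A4 Ab4 C#4 Eb4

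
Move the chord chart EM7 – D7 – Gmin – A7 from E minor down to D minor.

DM7 C7 Fmin G7

E minor down to D minor is a major second; each chord root moves by that interval while the quality stays the same.
EM7: root E down a major second → D, giving DM7.
D7: root D down a major second → C, giving C7.
Gmin: root G down a major second → F, giving Fmin.
A7: root A down a major second → G, giving G7.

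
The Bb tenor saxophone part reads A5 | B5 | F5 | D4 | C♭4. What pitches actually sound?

The Bb tenor saxophone sounds a major ninth below written, so transpose each written note down a major ninth.
A5 → G4
B5 → A4
F5 → Eb4
D4 → C3
Cb4 → Bbb2

G4 A4 Eb4 C3 Bbb2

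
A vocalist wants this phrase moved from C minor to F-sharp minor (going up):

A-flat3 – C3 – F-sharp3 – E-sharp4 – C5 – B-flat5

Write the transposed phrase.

C minor to F-sharp minor up is an augmented fourth, so every note moves up by that interval.
Ab3 to D4
C3 to F#3
F#3 to B#3
E#4 to A##4
C5 to F#5
Bb5 to E6

D4 F#3 B#3 A##4 F#5 E6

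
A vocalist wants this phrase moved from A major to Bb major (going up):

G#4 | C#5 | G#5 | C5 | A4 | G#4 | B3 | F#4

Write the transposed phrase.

A4 D5 A5 Db5 Bb4 A4 C4 G4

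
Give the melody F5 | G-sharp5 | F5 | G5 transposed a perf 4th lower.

C5 D#5 C5 D5

F5 → C5
G#5 → D#5
F5 → C5
G5 → D5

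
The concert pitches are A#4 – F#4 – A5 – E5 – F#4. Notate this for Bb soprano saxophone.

B#4 G#4 B5 F#5 G#4

The Bb soprano saxophone sounds a major second below written, so the written part must be a major second above concert — transpose each note up.
A#4 -> B#4
F#4 -> G#4
A5 -> B5
E5 -> F#5
F#4 -> G#4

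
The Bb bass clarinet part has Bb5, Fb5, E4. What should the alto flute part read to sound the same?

First find concert pitch: the Bb bass clarinet sounds a major ninth below written, so Bb5 Fb5 E4 sounds Ab4 Ebb4 D3.
Then write for alto flute: it sounds a perfect fourth below written, so the part must be a perfect fourth above concert.
Ab4 → Db5
Ebb4 → Abb4
D3 → G3

Db5 Abb4 G3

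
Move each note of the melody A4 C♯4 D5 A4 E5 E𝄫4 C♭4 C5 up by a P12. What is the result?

A4 up a perfect twelfth is E6.
C#4 up a perfect twelfth is G#5.
D5: a twelfth up reaches A, and 19 semitones makes it A6.
A perfect twelfth up from A4 gives E6.
E5: a twelfth up reaches B, and 19 semitones makes it B6.
Ebb4: a twelfth up reaches B, and 19 semitones makes it Bbb5.
Cb4 up a perfect twelfth is Gb5.
C5: a twelfth up reaches G, and 19 semitones makes it G6.

E6 G#5 A6 E6 B6 Bbb5 Gb5 G6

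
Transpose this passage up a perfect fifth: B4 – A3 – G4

B4 → F#5
A3 → E4
G4 → D5

F#5 E4 D5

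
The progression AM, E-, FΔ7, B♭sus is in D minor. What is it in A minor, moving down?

EM B- CΔ7 Fsus

D minor down to A minor is a perfect fourth; each chord root moves by that interval while the quality stays the same.
AM: root A down a perfect fourth → E, giving EM.
E-: root E down a perfect fourth → B, giving B-.
FΔ7: root F down a perfect fourth → C, giving CΔ7.
B♭sus: root B♭ down a perfect fourth → F, giving Fsus.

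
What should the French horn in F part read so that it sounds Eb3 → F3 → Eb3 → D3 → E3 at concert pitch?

Written C4 sounds as F3 on the French horn in F, so concert pitches are written a perfect fifth up.
Eb3 -> Bb3
F3 -> C4
Eb3 -> Bb3
D3 -> A3
E3 -> B3

Bb3 C4 Bb3 A3 B3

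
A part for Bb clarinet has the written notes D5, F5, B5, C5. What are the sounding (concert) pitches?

C5 Eb5 A5 Bb4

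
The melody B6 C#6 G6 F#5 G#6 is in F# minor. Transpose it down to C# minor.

F# minor to C# minor down is a perfect fourth, so every note moves down by that interval.
B6 gives F#6
C#6 gives G#5
G6 gives D6
F#5 gives C#5
G#6 gives D#6

F#6 G#5 D6 C#5 D#6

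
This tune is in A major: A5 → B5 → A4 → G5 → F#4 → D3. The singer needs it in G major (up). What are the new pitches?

From A up to G is a minor seventh; apply that to each pitch.
A5 to G6
B5 to A6
A4 to G5
G5 to F6
F#4 to E5
D3 to C4

G6 A6 G5 F6 E5 C4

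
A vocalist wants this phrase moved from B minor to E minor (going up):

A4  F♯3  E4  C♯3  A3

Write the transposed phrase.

D5 B3 A4 F#3 D4

From B up to E is a perfect fourth; apply that to each pitch.
A4 becomes D5
F#3 becomes B3
E4 becomes A4
C#3 becomes F#3
A3 becomes D4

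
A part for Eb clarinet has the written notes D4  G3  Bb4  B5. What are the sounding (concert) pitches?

Written C4 on the Eb clarinet sounds as Eb4, a minor third higher; apply that shift to every note.
D4 becomes F4
G3 becomes Bb3
Bb4 becomes Db5
B5 becomes D6

F4 Bb3 Db5 D6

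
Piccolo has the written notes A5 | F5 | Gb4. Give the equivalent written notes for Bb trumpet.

B6 G6 Ab5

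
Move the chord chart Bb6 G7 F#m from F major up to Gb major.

Cb6 Ab7 Gm

F major up to Gb major is a minor second; each chord root moves by that interval while the quality stays the same.
Bb6: root Bb up a minor second → Cb, giving Cb6.
G7: root G up a minor second → Ab, giving Ab7.
F#m: root F# up a minor second → G, giving Gm.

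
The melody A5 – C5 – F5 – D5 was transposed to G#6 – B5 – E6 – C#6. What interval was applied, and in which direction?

up a major seventh

From A5 to G#6 is 7 letter names — a seventh of some quality.
A5 to G#6 is 11 semitones, which makes it a major seventh; the second version is higher, so the direction is up.
Checking another pair — D5 → C#6 — gives the same interval.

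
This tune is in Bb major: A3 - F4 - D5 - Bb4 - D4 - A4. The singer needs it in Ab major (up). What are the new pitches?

From Bb up to Ab is a minor seventh; apply that to each pitch.
A3 -> G4
F4 -> Eb5
D5 -> C6
Bb4 -> Ab5
D4 -> C5
A4 -> G5

G4 Eb5 C6 Ab5 C5 G5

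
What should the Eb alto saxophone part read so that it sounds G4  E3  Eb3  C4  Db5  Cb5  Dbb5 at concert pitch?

E5 C#4 C4 A4 Bb5 Ab5 Bbb5

The Eb alto saxophone sounds a major sixth below written, so the written part must be a major sixth above concert — transpose each note up.
G4 to E5
E3 to C#4
Eb3 to C4
C4 to A4
Db5 to Bb5
Cb5 to Ab5
Dbb5 to Bbb5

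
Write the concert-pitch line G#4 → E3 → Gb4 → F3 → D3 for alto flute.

C#5 A3 Cb5 Bb3 G3

The alto flute sounds a perfect fourth below written, so the written part must be a perfect fourth above concert — transpose each note up.
G#4 -> C#5
E3 -> A3
Gb4 -> Cb5
F3 -> Bb3
D3 -> G3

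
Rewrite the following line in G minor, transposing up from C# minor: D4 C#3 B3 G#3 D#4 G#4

Ab4 G3 F4 D4 A4 D5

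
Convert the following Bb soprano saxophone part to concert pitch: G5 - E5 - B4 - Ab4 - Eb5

The Bb soprano saxophone sounds a major second below written, so transpose each written note down a major second.
G5 gives F5
E5 gives D5
B4 gives A4
Ab4 gives Gb4
Eb5 gives Db5

F5 D5 A4 Gb4 Db5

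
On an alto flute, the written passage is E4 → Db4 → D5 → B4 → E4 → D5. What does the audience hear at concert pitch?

B3 Ab3 A4 F#4 B3 A4

Written C4 on the alto flute sounds as G3, a perfect fourth lower; apply that shift to every note.
E4 to B3
Db4 to Ab3
D5 to A4
B4 to F#4
E4 to B3
D5 to A4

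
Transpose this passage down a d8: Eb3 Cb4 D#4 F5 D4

Eb3 becomes E2
Cb4 becomes C3
D#4 becomes D##3
F5 becomes F#4
D4 becomes D#3

E2 C3 D##3 F#4 D#3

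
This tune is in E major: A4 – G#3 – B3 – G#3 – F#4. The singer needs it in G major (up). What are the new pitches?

C5 B3 D4 B3 A4

From E up to G is a minor third; apply that to each pitch.
A4 gives C5
G#3 gives B3
B3 gives D4
G#3 gives B3
F#4 gives A4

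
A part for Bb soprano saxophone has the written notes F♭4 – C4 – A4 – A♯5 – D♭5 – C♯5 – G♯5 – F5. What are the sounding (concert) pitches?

The Bb soprano saxophone sounds a major second below written, so transpose each written note down a major second.
Fb4 becomes Ebb4
C4 becomes Bb3
A4 becomes G4
A#5 becomes G#5
Db5 becomes Cb5
C#5 becomes B4
G#5 becomes F#5
F5 becomes Eb5

Ebb4 Bb3 G4 G#5 Cb5 B4 F#5 Eb5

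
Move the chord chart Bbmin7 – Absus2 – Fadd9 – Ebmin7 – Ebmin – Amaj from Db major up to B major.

Db major up to B major is an augmented sixth; each chord root moves by that interval while the quality stays the same.
Bbmin7: root Bb up an augmented sixth → G#, giving G#min7.
Absus2: root Ab up an augmented sixth → F#, giving F#sus2.
Fadd9: root F up an augmented sixth → D#, giving D#add9.
Ebmin7: root Eb up an augmented sixth → C#, giving C#min7.
Ebmin: root Eb up an augmented sixth → C#, giving C#min.
Amaj: root A up an augmented sixth → F##, giving F##maj.

G#min7 F#sus2 D#add9 C#min7 C#min F##maj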